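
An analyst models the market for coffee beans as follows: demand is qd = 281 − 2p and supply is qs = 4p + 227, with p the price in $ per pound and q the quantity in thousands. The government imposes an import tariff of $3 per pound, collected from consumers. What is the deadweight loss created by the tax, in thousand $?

Without the tax, 281 − 2p = 4p + 227 gives 6p = 54, so p* = $9 and q* = 263.
With the tax collected from consumers, demand (in seller-price terms) shifts: qd = 281 − 2(p + 3).
Solving gives q = 259 with consumers paying $11 and producers receiving $8 (the $3 wedge).
Quantity falls by |ΔQ| = |263 − 259| = 4.
DWL = ½ · t · |ΔQ| = ½ · 3 · 4 = $6.

Deadweight loss = $6 thousand.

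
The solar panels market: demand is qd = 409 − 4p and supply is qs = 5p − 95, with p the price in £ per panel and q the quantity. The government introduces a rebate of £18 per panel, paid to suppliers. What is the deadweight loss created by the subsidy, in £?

Deadweight loss = £360.

Before the subsidy: set 409 − 4p = 5p − 95 → p* = £56, q* = 185.
With a per-unit subsidy paid to suppliers, each receives p + 18 per unit sold, so supply becomes qs = 5(p + 18) − 95.
Solving gives q = 225 with consumers paying £46 and suppliers receiving £64 (the £18 wedge).
Quantity rises by |ΔQ| = |185 − 225| = 40.
DWL = ½ · t · |ΔQ| = ½ · 18 · 40 = £360.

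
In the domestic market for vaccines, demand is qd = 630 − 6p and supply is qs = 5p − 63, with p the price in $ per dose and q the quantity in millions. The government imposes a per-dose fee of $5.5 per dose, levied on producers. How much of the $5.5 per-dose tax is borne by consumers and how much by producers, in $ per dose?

Before the tax: set 630 − 6p = 5p − 63 → p* = $63, q* = 252.
With the tax collected from producers, supply shifts: qs = 5(p − 5.5) − 63.
New equilibrium: consumers pay $65.5, producers receive $60, q = 237. (Wedge: pb − ps = 5.5.)
Burden on consumers: $2.5; on producers: $3. (They sum to $5.5.)
The less price-elastic side of the market bears the larger share of a per-unit tax.

Consumers bear $2.5 per dose; producers bear $3 per dose.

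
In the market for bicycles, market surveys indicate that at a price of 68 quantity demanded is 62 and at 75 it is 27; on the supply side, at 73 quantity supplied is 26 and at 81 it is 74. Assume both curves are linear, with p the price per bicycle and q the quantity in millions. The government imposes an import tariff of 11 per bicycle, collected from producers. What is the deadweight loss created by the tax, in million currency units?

Deadweight loss = 165 million.

Demand slope: (27 − 62)/(75 − 68) = -5, so qd = 402 − 5p.
Supply slope: (74 − 26)/(81 − 73) = 6, so qs = 6p − 412.
Without the tax, 402 − 5p = 6p − 412 gives 11p = 814, so p* = 74 and q* = 32.
With the tax collected from producers, supply shifts: qs = 6(p − 11) − 412.
New equilibrium: buyers pay 80, producers receive 69, q = 2. (Wedge: pb − ps = 11.)
Quantity falls by |ΔQ| = |32 − 2| = 30.
DWL = ½ · t · |ΔQ| = ½ · 11 · 30 = 165.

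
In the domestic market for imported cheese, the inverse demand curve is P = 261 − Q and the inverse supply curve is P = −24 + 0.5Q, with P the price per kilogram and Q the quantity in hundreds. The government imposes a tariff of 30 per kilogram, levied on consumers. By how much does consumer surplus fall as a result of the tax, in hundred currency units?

Rewrite in direct form: Qd = 261 − P and Qs = 2P + 48.
Before the tax: set 261 − P = 2P + 48 → P* = 71, Q* = 190.
With the tax collected from consumers, demand (in seller-price terms) shifts: Qd = 261 − (P + 30).
Solving gives Q = 170 with consumers paying 91 and sellers receiving 61 (the 30 wedge).
ΔCS is the trapezoid between Q = 170 and Q = 190 of height 20: ½ · (190 + 170) · 20 = 3600.

Consumer surplus falls by 3600 hundred.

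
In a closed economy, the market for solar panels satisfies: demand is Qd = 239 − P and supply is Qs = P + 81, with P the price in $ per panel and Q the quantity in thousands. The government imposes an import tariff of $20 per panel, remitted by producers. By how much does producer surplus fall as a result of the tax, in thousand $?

Without the tax, 239 − P = P + 81 gives 2P = 158, so P* = $79 and Q* = 160.
With the tax collected from producers, supply shifts: Qs = (P − 20) + 81.
New equilibrium: buyers pay $89, producers receive $69, Q = 150. (Wedge: Pb − Ps = 20.)
ΔPS is the trapezoid between Q = 150 and Q = 160 of height $10: ½ · (160 + 150) · 10 = $1550.

Producer surplus falls by $1550 thousand.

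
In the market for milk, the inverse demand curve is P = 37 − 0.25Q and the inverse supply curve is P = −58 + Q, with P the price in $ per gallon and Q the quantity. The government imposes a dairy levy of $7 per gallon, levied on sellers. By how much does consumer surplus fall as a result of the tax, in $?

Consumer surplus falls by $102.48.

Inverting to Q(P) form: Qd = 148 − 4P; Qs = P + 58.
Without the tax, 148 − 4P = P + 58 gives 5P = 90, so P* = $18 and Q* = 76.
With the tax collected from sellers, supply shifts: Qs = (P − 7) + 58.
New equilibrium: consumers pay $19.4, sellers receive $12.4, Q = 70.4. (Wedge: Pb − Ps = 7.)
ΔCS is the trapezoid between Q = 70.4 and Q = 76 of height $1.4: ½ · (76 + 70.4) · 1.4 = $102.48.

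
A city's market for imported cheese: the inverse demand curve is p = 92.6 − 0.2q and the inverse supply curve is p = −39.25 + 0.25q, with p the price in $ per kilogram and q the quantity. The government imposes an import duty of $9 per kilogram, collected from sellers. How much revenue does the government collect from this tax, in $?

Inverting to q(p) form: qd = 463 − 5p; qs = 4p + 157.
Before the tax: set 463 − 5p = 4p + 157 → p* = $34, q* = 293.
With the tax collected from sellers, supply shifts: qs = 4(p − 9) + 157.
Solving gives q = 273 with buyers paying $38 and sellers receiving $29 (the $9 wedge).
Revenue = t · Q = 9 · 273 = $2457.

Tax revenue = $2457.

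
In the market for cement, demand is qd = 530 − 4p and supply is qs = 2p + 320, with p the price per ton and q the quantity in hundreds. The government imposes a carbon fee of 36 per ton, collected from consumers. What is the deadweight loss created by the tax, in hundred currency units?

Without the tax, 530 − 4p = 2p + 320 gives 6p = 210, so p* = 35 and q* = 390.
With the tax collected from consumers, demand (in seller-price terms) shifts: qd = 530 − 4(p + 36).
New equilibrium: consumers pay 47, sellers receive 11, q = 342. (Wedge: pb − ps = 36.)
Quantity falls by |ΔQ| = |390 − 342| = 48.
DWL = ½ · t · |ΔQ| = ½ · 36 · 48 = 864.

Deadweight loss = 864 hundred.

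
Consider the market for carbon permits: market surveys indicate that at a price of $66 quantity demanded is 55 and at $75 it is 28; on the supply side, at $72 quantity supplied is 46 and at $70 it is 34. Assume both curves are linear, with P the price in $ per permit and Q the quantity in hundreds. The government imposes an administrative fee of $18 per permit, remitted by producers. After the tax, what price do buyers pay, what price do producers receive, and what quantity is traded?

Demand slope: (28 − 55)/(75 − 66) = -3, so Qd = 253 − 3P.
Supply slope: (34 − 46)/(70 − 72) = 6, so Qs = 6P − 386.
Without the tax, 253 − 3P = 6P − 386 gives 9P = 639, so P* = $71 and Q* = 40.
With the tax collected from producers, supply shifts: Qs = 6(P − 18) − 386.
New equilibrium: buyers pay $83, producers receive $65, Q = 4. (Wedge: Pb − Ps = 18.)
The less price-elastic side of the market bears the larger share of a per-unit tax.

Buyers pay $83; producers receive $65; quantity = 4.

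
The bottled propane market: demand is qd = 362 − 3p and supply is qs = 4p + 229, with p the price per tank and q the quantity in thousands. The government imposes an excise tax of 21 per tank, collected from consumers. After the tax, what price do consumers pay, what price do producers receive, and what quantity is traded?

Consumers pay 31; producers receive 10; quantity = 269.

Without the tax, 362 − 3p = 4p + 229 gives 7p = 133, so p* = 19 and q* = 305.
With the tax collected from consumers, demand (in seller-price terms) shifts: qd = 362 − 3(p + 21).
New equilibrium: consumers pay 31, producers receive 10, q = 269. (Wedge: pb − ps = 21.)
The less price-elastic side of the market bears the larger share of a per-unit tax.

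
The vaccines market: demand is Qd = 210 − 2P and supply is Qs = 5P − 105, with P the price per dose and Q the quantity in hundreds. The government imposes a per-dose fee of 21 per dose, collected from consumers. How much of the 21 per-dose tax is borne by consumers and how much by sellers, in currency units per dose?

Consumers bear 15 per dose; sellers bear 6 per dose.

Without the tax, 210 − 2P = 5P − 105 gives 7P = 315, so P* = 45 and Q* = 120.
With the tax collected from consumers, demand (in seller-price terms) shifts: Qd = 210 − 2(P + 21).
New equilibrium: consumers pay 60, sellers receive 39, Q = 90. (Wedge: Pb − Ps = 21.)
Burden on consumers: 15; on sellers: 6. (They sum to 21.)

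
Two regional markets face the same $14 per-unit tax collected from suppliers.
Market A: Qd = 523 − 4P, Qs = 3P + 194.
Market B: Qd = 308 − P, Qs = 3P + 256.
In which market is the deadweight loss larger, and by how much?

Market A: pre-tax P* = $47, Q* = 335; post-tax Q = 311; deadweight loss = $168.
Market B: pre-tax P* = $13, Q* = 295; post-tax Q = 284.5; deadweight loss = $73.5.
Difference: $168 vs $73.5 → market A is larger by $94.5.

Market A, by $94.5.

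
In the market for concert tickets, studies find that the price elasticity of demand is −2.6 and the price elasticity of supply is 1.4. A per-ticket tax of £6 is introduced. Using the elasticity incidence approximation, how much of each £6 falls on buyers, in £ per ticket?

Buyers bear ≈ £2.1 per ticket.

Incidence ratio: buyers' share ≈ εs / (εs + |εd|) = 1.4 / (1.4 + 2.6) = 0.35.
So buyers bear ≈ 0.35 × £6 = £2.1; sellers bear £3.9.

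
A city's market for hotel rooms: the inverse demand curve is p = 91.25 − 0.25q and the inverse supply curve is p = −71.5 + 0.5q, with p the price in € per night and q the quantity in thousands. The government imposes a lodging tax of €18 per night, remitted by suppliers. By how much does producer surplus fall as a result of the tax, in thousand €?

Producer surplus falls by €2460 thousand.

Rewrite in direct form: qd = 365 − 4p and qs = 2p + 143.
Without the tax, 365 − 4p = 2p + 143 gives 6p = 222, so p* = €37 and q* = 217.
With the tax collected from suppliers, supply shifts: qs = 2(p − 18) + 143.
Solving gives q = 193 with consumers paying €43 and suppliers receiving €25 (the €18 wedge).
ΔPS is the trapezoid between Q = 193 and Q = 217 of height €12: ½ · (217 + 193) · 12 = €2460.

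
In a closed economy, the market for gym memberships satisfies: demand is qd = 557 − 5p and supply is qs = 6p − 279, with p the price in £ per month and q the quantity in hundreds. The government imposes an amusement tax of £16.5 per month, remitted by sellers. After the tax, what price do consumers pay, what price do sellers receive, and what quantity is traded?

Consumers pay £85; sellers receive £68.5; quantity = 132.

Before the tax: set 557 − 5p = 6p − 279 → p* = £76, q* = 177.
With the tax collected from sellers, supply shifts: qs = 6(p − 16.5) − 279.
Solving gives q = 132 with consumers paying £85 and sellers receiving £68.5 (the £16.5 wedge).
The less price-elastic side of the market bears the larger share of a per-unit tax.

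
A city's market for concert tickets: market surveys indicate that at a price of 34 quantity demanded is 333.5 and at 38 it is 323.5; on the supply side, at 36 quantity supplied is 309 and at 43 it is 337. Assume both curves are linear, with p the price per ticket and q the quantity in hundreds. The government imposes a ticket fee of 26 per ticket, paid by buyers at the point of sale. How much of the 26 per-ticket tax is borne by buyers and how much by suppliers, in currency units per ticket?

Demand slope: (323.5 − 333.5)/(38 − 34) = -2.5, so qd = 418.5 − 2.5p.
Supply slope: (337 − 309)/(43 − 36) = 4, so qs = 4p + 165.
Without the tax, 418.5 − 2.5p = 4p + 165 gives 6.5p = 253.5, so p* = 39 and q* = 321.
With the tax collected from buyers, demand (in seller-price terms) shifts: qd = 418.5 − 2.5(p + 26).
Solving gives q = 281 with buyers paying 55 and suppliers receiving 29 (the 26 wedge).
Burden on buyers: 16; on suppliers: 10. (They sum to 26.)
The less price-elastic side of the market bears the larger share of a per-unit tax.

Buyers bear 16 per ticket; suppliers bear 10 per ticket.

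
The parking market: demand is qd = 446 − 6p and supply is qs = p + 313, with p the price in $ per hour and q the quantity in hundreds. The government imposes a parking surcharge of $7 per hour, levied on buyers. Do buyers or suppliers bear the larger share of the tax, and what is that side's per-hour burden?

Suppliers bear the larger share: $6 per hour.

Before the tax: set 446 − 6p = p + 313 → p* = $19, q* = 332.
With the tax collected from buyers, demand (in seller-price terms) shifts: qd = 446 − 6(p + 7).
New equilibrium: buyers pay $20, suppliers receive $13, q = 326. (Wedge: pb − ps = 7.)
Per-hour burden: buyers $1, suppliers $6.
Suppliers take the larger share because supply is less price-elastic here (demand slope 6 vs supply slope 1).
The less price-elastic side of the market bears the larger share of a per-unit tax.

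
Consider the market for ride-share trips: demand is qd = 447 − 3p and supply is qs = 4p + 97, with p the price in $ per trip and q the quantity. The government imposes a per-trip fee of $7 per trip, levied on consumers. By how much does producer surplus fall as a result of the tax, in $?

Producer surplus falls by $873.

Without the tax, 447 − 3p = 4p + 97 gives 7p = 350, so p* = $50 and q* = 297.
With the tax collected from consumers, demand (in seller-price terms) shifts: qd = 447 − 3(p + 7).
Solving gives q = 285 with consumers paying $54 and suppliers receiving $47 (the $7 wedge).
ΔPS is the trapezoid between Q = 285 and Q = 297 of height $3: ½ · (297 + 285) · 3 = $873.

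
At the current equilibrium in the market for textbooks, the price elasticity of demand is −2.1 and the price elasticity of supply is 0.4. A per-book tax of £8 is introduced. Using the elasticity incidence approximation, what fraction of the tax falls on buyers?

Buyers' share ≈ 0.16.

Incidence ratio: buyers' share ≈ εs / (εs + |εd|) = 0.4 / (0.4 + 2.1) = 0.16.
Supply is the less elastic side, so buyers bear the smaller share.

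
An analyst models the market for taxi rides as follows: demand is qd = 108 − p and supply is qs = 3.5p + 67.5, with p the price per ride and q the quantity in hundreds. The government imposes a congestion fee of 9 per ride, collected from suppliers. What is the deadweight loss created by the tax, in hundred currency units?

Before the tax: set 108 − p = 3.5p + 67.5 → p* = 9, q* = 99.
With the tax collected from suppliers, supply shifts: qs = 3.5(p − 9) + 67.5.
New equilibrium: buyers pay 16, suppliers receive 7, q = 92. (Wedge: pb − ps = 9.)
Quantity falls by |ΔQ| = |99 − 92| = 7.
DWL = ½ · t · |ΔQ| = ½ · 9 · 7 = 31.5.

Deadweight loss = 31.5 hundred.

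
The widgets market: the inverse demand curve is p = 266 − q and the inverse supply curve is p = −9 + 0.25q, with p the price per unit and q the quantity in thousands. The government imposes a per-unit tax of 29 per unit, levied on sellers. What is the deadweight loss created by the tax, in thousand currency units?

Deadweight loss = 336.4 thousand.

Rewrite in direct form: qd = 266 − p and qs = 4p + 36.
Before the tax: set 266 − p = 4p + 36 → p* = 46, q* = 220.
With the tax collected from sellers, supply shifts: qs = 4(p − 29) + 36.
New equilibrium: consumers pay 69.2, sellers receive 40.2, q = 196.8. (Wedge: pb − ps = 29.)
Quantity falls by |ΔQ| = |220 − 196.8| = 23.2.
DWL = ½ · t · |ΔQ| = ½ · 29 · 23.2 = 336.4.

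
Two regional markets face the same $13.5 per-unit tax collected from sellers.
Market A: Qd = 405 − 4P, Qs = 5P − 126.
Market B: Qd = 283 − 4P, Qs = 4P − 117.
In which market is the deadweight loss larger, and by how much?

Market A, by $20.25.

Market A: pre-tax P* = $59, Q* = 169; post-tax Q = 139; deadweight loss = $202.5.
Market B: pre-tax P* = $50, Q* = 83; post-tax Q = 56; deadweight loss = $182.25.
Difference: $202.5 vs $182.25 → market A is larger by $20.25.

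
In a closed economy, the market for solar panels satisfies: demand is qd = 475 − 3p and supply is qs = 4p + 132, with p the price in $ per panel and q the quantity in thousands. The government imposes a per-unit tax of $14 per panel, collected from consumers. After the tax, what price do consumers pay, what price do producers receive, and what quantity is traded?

Consumers pay $57; producers receive $43; quantity = 304.

Before the tax: set 475 − 3p = 4p + 132 → p* = $49, q* = 328.
With the tax collected from consumers, demand (in seller-price terms) shifts: qd = 475 − 3(p + 14).
Solving gives q = 304 with consumers paying $57 and producers receiving $43 (the $14 wedge).
The less price-elastic side of the market bears the larger share of a per-unit tax.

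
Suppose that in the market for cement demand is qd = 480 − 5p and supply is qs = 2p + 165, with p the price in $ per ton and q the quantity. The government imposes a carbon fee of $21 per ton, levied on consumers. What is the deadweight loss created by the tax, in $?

Deadweight loss = $315.

Before the tax: set 480 − 5p = 2p + 165 → p* = $45, q* = 255.
With the tax collected from consumers, demand (in seller-price terms) shifts: qd = 480 − 5(p + 21).
Solving gives q = 225 with consumers paying $51 and sellers receiving $30 (the $21 wedge).
Quantity falls by |ΔQ| = |255 − 225| = 30.
DWL = ½ · t · |ΔQ| = ½ · 21 · 30 = $315.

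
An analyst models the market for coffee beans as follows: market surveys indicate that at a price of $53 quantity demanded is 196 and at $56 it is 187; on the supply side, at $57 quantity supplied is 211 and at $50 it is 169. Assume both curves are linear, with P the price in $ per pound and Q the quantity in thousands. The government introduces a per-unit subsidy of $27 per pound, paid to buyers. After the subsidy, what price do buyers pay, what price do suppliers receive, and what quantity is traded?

Demand slope: (187 − 196)/(56 − 53) = -3, so Qd = 355 − 3P.
Supply slope: (169 − 211)/(50 − 57) = 6, so Qs = 6P − 131.
Without the subsidy, 355 − 3P = 6P − 131 gives 9P = 486, so P* = $54 and Q* = 193.
With a per-unit subsidy paid to buyers, each effectively pays P − 27, so demand becomes Qd = 355 − 3(P − 27).
New equilibrium: buyers pay $36, suppliers receive $63, Q = 247. (Wedge: Pb − Ps = −27.)

Buyers pay $36; suppliers receive $63; quantity = 247.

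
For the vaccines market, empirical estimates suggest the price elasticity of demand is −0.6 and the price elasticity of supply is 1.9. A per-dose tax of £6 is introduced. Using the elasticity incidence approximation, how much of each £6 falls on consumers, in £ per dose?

Consumers bear ≈ £4.56 per dose.

Incidence ratio: consumers' share ≈ εs / (εs + |εd|) = 1.9 / (1.9 + 0.6) = 0.76.
So consumers bear ≈ 0.76 × £6 = £4.56; sellers bear £1.44.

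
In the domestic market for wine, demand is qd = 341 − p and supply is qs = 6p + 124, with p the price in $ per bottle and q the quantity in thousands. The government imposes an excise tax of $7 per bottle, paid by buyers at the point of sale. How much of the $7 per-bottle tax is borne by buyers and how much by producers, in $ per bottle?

Before the tax: set 341 − p = 6p + 124 → p* = $31, q* = 310.
With the tax collected from buyers, demand (in seller-price terms) shifts: qd = 341 − (p + 7).
Solving gives q = 304 with buyers paying $37 and producers receiving $30 (the $7 wedge).
Burden on buyers: $6; on producers: $1. (They sum to $7.)

Buyers bear $6 per bottle; producers bear $1 per bottle.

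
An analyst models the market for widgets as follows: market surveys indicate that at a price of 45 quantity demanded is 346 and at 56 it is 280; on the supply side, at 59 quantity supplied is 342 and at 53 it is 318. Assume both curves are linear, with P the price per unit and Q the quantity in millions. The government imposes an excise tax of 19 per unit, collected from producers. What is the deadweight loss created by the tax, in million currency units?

Deadweight loss = 433.2 million.

Demand slope: (280 − 346)/(56 − 45) = -6, so Qd = 616 − 6P.
Supply slope: (318 − 342)/(53 − 59) = 4, so Qs = 4P + 106.
Before the tax: set 616 − 6P = 4P + 106 → P* = 51, Q* = 310.
With the tax collected from producers, supply shifts: Qs = 4(P − 19) + 106.
New equilibrium: buyers pay 58.6, producers receive 39.6, Q = 264.4. (Wedge: Pb − Ps = 19.)
Quantity falls by |ΔQ| = |310 − 264.4| = 45.6.
DWL = ½ · t · |ΔQ| = ½ · 19 · 45.6 = 433.2.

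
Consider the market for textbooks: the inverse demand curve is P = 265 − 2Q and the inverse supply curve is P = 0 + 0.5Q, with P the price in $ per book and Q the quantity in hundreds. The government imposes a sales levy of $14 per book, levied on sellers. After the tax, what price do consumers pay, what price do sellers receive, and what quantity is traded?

Inverting to Q(P) form: Qd = 132.5 − 0.5P; Qs = 2P.
Without the tax, 132.5 − 0.5P = 2P gives 2.5P = 132.5, so P* = $53 and Q* = 106.
With the tax collected from sellers, supply shifts: Qs = 2(P − 14).
New equilibrium: consumers pay $64.2, sellers receive $50.2, Q = 100.4. (Wedge: Pb − Ps = 14.)

Consumers pay $64.2; sellers receive $50.2; quantity = 100.4.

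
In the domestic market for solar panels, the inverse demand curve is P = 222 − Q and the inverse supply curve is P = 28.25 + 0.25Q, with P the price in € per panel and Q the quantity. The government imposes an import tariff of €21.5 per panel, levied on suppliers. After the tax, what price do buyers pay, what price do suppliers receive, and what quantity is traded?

Inverting to Q(P) form: Qd = 222 − P; Qs = 4P − 113.
Without the tax, 222 − P = 4P − 113 gives 5P = 335, so P* = €67 and Q* = 155.
With the tax collected from suppliers, supply shifts: Qs = 4(P − 21.5) − 113.
Solving gives Q = 137.8 with buyers paying €84.2 and suppliers receiving €62.7 (the €21.5 wedge).

Buyers pay €84.2; suppliers receive €62.7; quantity = 137.8.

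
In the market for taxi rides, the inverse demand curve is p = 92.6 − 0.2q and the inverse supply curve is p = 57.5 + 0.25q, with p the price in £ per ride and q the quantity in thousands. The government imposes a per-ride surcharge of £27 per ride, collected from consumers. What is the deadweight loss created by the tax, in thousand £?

Inverting to q(p) form: qd = 463 − 5p; qs = 4p − 230.
Before the tax: set 463 − 5p = 4p − 230 → p* = £77, q* = 78.
With the tax collected from consumers, demand (in seller-price terms) shifts: qd = 463 − 5(p + 27).
New equilibrium: consumers pay £89, suppliers receive £62, q = 18. (Wedge: pb − ps = 27.)
Quantity falls by |ΔQ| = |78 − 18| = 60.
DWL = ½ · t · |ΔQ| = ½ · 27 · 60 = £810.

Deadweight loss = £810 thousand.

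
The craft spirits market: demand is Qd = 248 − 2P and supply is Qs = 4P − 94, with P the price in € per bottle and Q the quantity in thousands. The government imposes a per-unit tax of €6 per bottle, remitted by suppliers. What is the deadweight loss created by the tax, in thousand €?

Without the tax, 248 − 2P = 4P − 94 gives 6P = 342, so P* = €57 and Q* = 134.
With the tax collected from suppliers, supply shifts: Qs = 4(P − 6) − 94.
New equilibrium: buyers pay €61, suppliers receive €55, Q = 126. (Wedge: Pb − Ps = 6.)
Quantity falls by |ΔQ| = |134 − 126| = 8.
DWL = ½ · t · |ΔQ| = ½ · 6 · 8 = €24.

Deadweight loss = €24 thousand.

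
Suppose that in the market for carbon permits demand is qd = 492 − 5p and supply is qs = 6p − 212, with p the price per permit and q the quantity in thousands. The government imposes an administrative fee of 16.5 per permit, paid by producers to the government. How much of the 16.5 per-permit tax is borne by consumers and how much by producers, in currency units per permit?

Without the tax, 492 − 5p = 6p − 212 gives 11p = 704, so p* = 64 and q* = 172.
With the tax collected from producers, supply shifts: qs = 6(p − 16.5) − 212.
New equilibrium: consumers pay 73, producers receive 56.5, q = 127. (Wedge: pb − ps = 16.5.)
Burden on consumers: 9; on producers: 7.5. (They sum to 16.5.)
The less price-elastic side of the market bears the larger share of a per-unit tax.

Consumers bear 9 per permit; producers bear 7.5 per permit.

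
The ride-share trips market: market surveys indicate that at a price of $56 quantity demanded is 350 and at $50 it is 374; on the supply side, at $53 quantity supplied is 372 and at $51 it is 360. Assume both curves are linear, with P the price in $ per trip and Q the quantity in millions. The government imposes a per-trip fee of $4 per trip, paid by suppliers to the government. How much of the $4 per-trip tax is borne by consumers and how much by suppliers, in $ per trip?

Demand slope: (374 − 350)/(50 − 56) = -4, so Qd = 574 − 4P.
Supply slope: (360 − 372)/(51 − 53) = 6, so Qs = 6P + 54.
Before the tax: set 574 − 4P = 6P + 54 → P* = $52, Q* = 366.
With the tax collected from suppliers, supply shifts: Qs = 6(P − 4) + 54.
Solving gives Q = 356.4 with consumers paying $54.4 and suppliers receiving $50.4 (the $4 wedge).
Burden on consumers: $2.4; on suppliers: $1.6. (They sum to $4.)
The less price-elastic side of the market bears the larger share of a per-unit tax.

Consumers bear $2.4 per trip; suppliers bear $1.6 per trip.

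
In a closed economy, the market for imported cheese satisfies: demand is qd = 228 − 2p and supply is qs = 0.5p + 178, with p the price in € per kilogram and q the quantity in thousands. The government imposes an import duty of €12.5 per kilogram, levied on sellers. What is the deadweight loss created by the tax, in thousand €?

Before the tax: set 228 − 2p = 0.5p + 178 → p* = €20, q* = 188.
With the tax collected from sellers, supply shifts: qs = 0.5(p − 12.5) + 178.
Solving gives q = 183 with buyers paying €22.5 and sellers receiving €10 (the €12.5 wedge).
Quantity falls by |ΔQ| = |188 − 183| = 5.
DWL = ½ · t · |ΔQ| = ½ · 12.5 · 5 = €31.25.

Deadweight loss = €31.25 thousand.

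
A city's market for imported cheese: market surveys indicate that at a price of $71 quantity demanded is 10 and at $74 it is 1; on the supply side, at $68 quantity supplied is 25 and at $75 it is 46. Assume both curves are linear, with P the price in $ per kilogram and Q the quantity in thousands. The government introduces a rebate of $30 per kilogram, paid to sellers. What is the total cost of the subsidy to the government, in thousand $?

Demand slope: (1 − 10)/(74 − 71) = -3, so Qd = 223 − 3P.
Supply slope: (46 − 25)/(75 − 68) = 3, so Qs = 3P − 179.
Without the subsidy, 223 − 3P = 3P − 179 gives 6P = 402, so P* = $67 and Q* = 22.
With a per-unit subsidy paid to sellers, each receives P + 30 per unit sold, so supply becomes Qs = 3(P + 30) − 179.
Solving gives Q = 67 with consumers paying $52 and sellers receiving $82 (the $30 wedge).
Outlay = t · Q = 30 · 67 = $2010.

Government outlay = $2010 thousand.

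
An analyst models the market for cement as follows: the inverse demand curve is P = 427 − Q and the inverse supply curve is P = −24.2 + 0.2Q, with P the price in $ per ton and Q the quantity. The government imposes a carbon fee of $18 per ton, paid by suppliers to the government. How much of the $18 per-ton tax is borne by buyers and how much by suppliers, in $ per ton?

Rewrite in direct form: Qd = 427 − P and Qs = 5P + 121.
Without the tax, 427 − P = 5P + 121 gives 6P = 306, so P* = $51 and Q* = 376.
With the tax collected from suppliers, supply shifts: Qs = 5(P − 18) + 121.
Solving gives Q = 361 with buyers paying $66 and suppliers receiving $48 (the $18 wedge).
Burden on buyers: $15; on suppliers: $3. (They sum to $18.)

Buyers bear $15 per ton; suppliers bear $3 per ton.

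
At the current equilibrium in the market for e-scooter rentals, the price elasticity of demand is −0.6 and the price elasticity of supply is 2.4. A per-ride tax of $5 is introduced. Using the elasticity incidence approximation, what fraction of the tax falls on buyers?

Incidence ratio: buyers' share ≈ εs / (εs + |εd|) = 2.4 / (2.4 + 0.6) = 0.8.
Supply is the more elastic side, so buyers bear the larger share.

Buyers' share ≈ 0.8.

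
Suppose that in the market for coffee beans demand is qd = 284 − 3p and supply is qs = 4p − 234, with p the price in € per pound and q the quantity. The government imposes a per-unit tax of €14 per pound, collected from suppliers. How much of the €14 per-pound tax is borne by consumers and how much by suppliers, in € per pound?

Consumers bear €8 per pound; suppliers bear €6 per pound.

Without the tax, 284 − 3p = 4p − 234 gives 7p = 518, so p* = €74 and q* = 62.
With the tax collected from suppliers, supply shifts: qs = 4(p − 14) − 234.
New equilibrium: consumers pay €82, suppliers receive €68, q = 38. (Wedge: pb − ps = 14.)
Burden on consumers: €8; on suppliers: €6. (They sum to €14.)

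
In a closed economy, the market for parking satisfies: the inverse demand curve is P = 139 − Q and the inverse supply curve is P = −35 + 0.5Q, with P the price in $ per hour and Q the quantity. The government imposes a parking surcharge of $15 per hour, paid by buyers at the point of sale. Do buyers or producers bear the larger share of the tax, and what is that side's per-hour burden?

Inverting to Q(P) form: Qd = 139 − P; Qs = 2P + 70.
Before the tax: set 139 − P = 2P + 70 → P* = $23, Q* = 116.
With the tax collected from buyers, demand (in seller-price terms) shifts: Qd = 139 − (P + 15).
Solving gives Q = 106 with buyers paying $33 and producers receiving $18 (the $15 wedge).
Per-hour burden: buyers $10, producers $5.
Buyers take the larger share because demand is less price-elastic here (demand slope 1 vs supply slope 2).
The less price-elastic side of the market bears the larger share of a per-unit tax.

Buyers bear the larger share: $10 per hour.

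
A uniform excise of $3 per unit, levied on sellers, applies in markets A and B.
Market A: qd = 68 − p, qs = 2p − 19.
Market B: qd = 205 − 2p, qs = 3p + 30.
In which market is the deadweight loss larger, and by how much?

Market A: pre-tax p* = $29, q* = 39; post-tax q = 37; deadweight loss = $3.
Market B: pre-tax p* = $35, q* = 135; post-tax q = 131.4; deadweight loss = $5.4.
Difference: $3 vs $5.4 → market B is larger by $2.4.

Market B, by $2.4.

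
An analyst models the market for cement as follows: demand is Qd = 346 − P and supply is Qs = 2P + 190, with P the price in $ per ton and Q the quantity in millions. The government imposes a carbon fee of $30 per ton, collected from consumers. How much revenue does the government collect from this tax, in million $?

Tax revenue = $8220 million.

Before the tax: set 346 − P = 2P + 190 → P* = $52, Q* = 294.
With the tax collected from consumers, demand (in seller-price terms) shifts: Qd = 346 − (P + 30).
New equilibrium: consumers pay $72, sellers receive $42, Q = 274. (Wedge: Pb − Ps = 30.)
Revenue = t · Q = 30 · 274 = $8220.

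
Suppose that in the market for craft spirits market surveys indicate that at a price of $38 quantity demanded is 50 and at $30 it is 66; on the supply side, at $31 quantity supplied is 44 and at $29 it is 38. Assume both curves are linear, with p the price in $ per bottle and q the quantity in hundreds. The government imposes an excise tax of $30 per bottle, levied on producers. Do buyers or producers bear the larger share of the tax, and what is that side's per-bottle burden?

Demand slope: (66 − 50)/(30 − 38) = -2, so qd = 126 − 2p.
Supply slope: (38 − 44)/(29 − 31) = 3, so qs = 3p − 49.
Without the tax, 126 − 2p = 3p − 49 gives 5p = 175, so p* = $35 and q* = 56.
With the tax collected from producers, supply shifts: qs = 3(p − 30) − 49.
Solving gives q = 20 with buyers paying $53 and producers receiving $23 (the $30 wedge).
Per-bottle burden: buyers $18, producers $12.
Buyers take the larger share because demand is less price-elastic here (demand slope 2 vs supply slope 3).

Buyers bear the larger share: $18 per bottle.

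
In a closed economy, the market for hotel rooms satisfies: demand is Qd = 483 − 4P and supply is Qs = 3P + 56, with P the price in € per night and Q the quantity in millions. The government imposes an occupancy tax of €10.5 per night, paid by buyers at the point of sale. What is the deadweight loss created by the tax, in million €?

Deadweight loss = €94.5 million.

Without the tax, 483 − 4P = 3P + 56 gives 7P = 427, so P* = €61 and Q* = 239.
With the tax collected from buyers, demand (in seller-price terms) shifts: Qd = 483 − 4(P + 10.5).
Solving gives Q = 221 with buyers paying €65.5 and suppliers receiving €55 (the €10.5 wedge).
Quantity falls by |ΔQ| = |239 − 221| = 18.
DWL = ½ · t · |ΔQ| = ½ · 10.5 · 18 = €94.5.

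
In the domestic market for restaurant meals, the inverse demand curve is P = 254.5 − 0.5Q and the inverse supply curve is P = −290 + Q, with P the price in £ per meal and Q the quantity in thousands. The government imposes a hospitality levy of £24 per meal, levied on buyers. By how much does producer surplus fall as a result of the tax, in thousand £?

Rewrite in direct form: Qd = 509 − 2P and Qs = P + 290.
Without the tax, 509 − 2P = P + 290 gives 3P = 219, so P* = £73 and Q* = 363.
With the tax collected from buyers, demand (in seller-price terms) shifts: Qd = 509 − 2(P + 24).
Solving gives Q = 347 with buyers paying £81 and sellers receiving £57 (the £24 wedge).
ΔPS is the trapezoid between Q = 347 and Q = 363 of height £16: ½ · (363 + 347) · 16 = £5680.

Producer surplus falls by £5680 thousand.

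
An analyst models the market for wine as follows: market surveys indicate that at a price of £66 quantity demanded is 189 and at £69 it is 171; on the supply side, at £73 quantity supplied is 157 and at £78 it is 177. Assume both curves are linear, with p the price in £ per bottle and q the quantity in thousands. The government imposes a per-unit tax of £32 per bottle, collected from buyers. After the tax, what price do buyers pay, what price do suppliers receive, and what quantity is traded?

Buyers pay £84.8; suppliers receive £52.8; quantity = 76.2.

Demand slope: (171 − 189)/(69 − 66) = -6, so qd = 585 − 6p.
Supply slope: (177 − 157)/(78 − 73) = 4, so qs = 4p − 135.
Without the tax, 585 − 6p = 4p − 135 gives 10p = 720, so p* = £72 and q* = 153.
With the tax collected from buyers, demand (in seller-price terms) shifts: qd = 585 − 6(p + 32).
Solving gives q = 76.2 with buyers paying £84.8 and suppliers receiving £52.8 (the £32 wedge).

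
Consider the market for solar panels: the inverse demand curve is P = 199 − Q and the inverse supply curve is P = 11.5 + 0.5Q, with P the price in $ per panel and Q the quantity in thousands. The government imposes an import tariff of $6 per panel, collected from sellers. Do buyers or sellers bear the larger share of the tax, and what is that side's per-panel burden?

Rewrite in direct form: Qd = 199 − P and Qs = 2P − 23.
Before the tax: set 199 − P = 2P − 23 → P* = $74, Q* = 125.
With the tax collected from sellers, supply shifts: Qs = 2(P − 6) − 23.
New equilibrium: buyers pay $78, sellers receive $72, Q = 121. (Wedge: Pb − Ps = 6.)
Per-panel burden: buyers $4, sellers $2.
Buyers take the larger share because demand is less price-elastic here (demand slope 1 vs supply slope 2).

Buyers bear the larger share: $4 per panel.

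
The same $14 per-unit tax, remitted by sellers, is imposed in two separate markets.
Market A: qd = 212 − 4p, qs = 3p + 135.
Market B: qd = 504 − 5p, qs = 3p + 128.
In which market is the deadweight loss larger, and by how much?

Market A: pre-tax p* = $11, q* = 168; post-tax q = 144; deadweight loss = $168.
Market B: pre-tax p* = $47, q* = 269; post-tax q = 242.75; deadweight loss = $183.75.
Difference: $168 vs $183.75 → market B is larger by $15.75.

Market B, by $15.75.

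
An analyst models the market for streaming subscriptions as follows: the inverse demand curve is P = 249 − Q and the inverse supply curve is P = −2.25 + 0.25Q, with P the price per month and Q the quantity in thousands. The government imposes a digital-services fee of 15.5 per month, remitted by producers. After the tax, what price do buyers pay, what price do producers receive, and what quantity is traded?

Buyers pay 60.4; producers receive 44.9; quantity = 188.6.

Inverting to Q(P) form: Qd = 249 − P; Qs = 4P + 9.
Without the tax, 249 − P = 4P + 9 gives 5P = 240, so P* = 48 and Q* = 201.
With the tax collected from producers, supply shifts: Qs = 4(P − 15.5) + 9.
Solving gives Q = 188.6 with buyers paying 60.4 and producers receiving 44.9 (the 15.5 wedge).
The less price-elastic side of the market bears the larger share of a per-unit tax.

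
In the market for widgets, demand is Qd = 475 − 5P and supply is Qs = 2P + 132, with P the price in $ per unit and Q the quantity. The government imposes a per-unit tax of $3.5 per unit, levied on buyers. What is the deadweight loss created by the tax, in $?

Before the tax: set 475 − 5P = 2P + 132 → P* = $49, Q* = 230.
With the tax collected from buyers, demand (in seller-price terms) shifts: Qd = 475 − 5(P + 3.5).
New equilibrium: buyers pay $50, producers receive $46.5, Q = 225. (Wedge: Pb − Ps = 3.5.)
Quantity falls by |ΔQ| = |230 − 225| = 5.
DWL = ½ · t · |ΔQ| = ½ · 3.5 · 5 = $8.75.

Deadweight loss = $8.75.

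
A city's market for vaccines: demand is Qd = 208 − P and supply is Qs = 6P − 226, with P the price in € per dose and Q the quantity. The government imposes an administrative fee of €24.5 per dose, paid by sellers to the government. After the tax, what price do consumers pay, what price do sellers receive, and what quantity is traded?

Without the tax, 208 − P = 6P − 226 gives 7P = 434, so P* = €62 and Q* = 146.
With the tax collected from sellers, supply shifts: Qs = 6(P − 24.5) − 226.
New equilibrium: consumers pay €83, sellers receive €58.5, Q = 125. (Wedge: Pb − Ps = 24.5.)
The less price-elastic side of the market bears the larger share of a per-unit tax.

Consumers pay €83; sellers receive €58.5; quantity = 125.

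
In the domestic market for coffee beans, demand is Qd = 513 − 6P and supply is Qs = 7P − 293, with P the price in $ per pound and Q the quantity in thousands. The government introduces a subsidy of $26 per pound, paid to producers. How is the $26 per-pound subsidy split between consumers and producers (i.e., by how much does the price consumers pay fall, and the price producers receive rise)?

Consumers gain $14 per pound; producers gain $12 per pound.

Without the subsidy, 513 − 6P = 7P − 293 gives 13P = 806, so P* = $62 and Q* = 141.
With a per-unit subsidy paid to producers, each receives P + 26 per unit sold, so supply becomes Qs = 7(P + 26) − 293.
Solving gives Q = 225 with consumers paying $48 and producers receiving $74 (the $26 wedge).
Gain to consumers: $14; to producers: $12. (They sum to $26.)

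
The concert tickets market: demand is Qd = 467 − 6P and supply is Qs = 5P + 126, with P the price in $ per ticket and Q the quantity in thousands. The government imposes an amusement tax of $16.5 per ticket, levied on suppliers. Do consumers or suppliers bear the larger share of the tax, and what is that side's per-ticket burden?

Without the tax, 467 − 6P = 5P + 126 gives 11P = 341, so P* = $31 and Q* = 281.
With the tax collected from suppliers, supply shifts: Qs = 5(P − 16.5) + 126.
Solving gives Q = 236 with consumers paying $38.5 and suppliers receiving $22 (the $16.5 wedge).
Per-ticket burden: consumers $7.5, suppliers $9.
Suppliers take the larger share because supply is less price-elastic here (demand slope 6 vs supply slope 5).
The less price-elastic side of the market bears the larger share of a per-unit tax.

Suppliers bear the larger share: $9 per ticket.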